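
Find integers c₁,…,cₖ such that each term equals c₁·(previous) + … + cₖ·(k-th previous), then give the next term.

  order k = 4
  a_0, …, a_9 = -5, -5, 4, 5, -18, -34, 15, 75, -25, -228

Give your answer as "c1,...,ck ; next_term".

  a_4 = 1·5 + -2·4 + 1·-5 + 2·-5 = -18
  a_5 = 1·-18 + -2·5 + 1·4 + 2·-5 = -34
  a_6 = 1·-34 + -2·-18 + 1·5 + 2·4 = 15
  a_7 = 1·15 + -2·-34 + 1·-18 + 2·5 = 75
  a_8 = 1·75 + -2·15 + 1·-34 + 2·-18 = -25
  a_9 = 1·-25 + -2·75 + 1·15 + 2·-34 = -228
  a_10 = 1·-228 + -2·-25 + 1·75 + 2·15 = -73

1,-2,1,2 ; -73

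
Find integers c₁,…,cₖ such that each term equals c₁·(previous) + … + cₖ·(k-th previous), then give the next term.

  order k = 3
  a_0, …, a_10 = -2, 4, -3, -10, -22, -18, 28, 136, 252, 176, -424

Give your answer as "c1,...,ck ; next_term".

  a_3 = 2·-3 + -2·4 + -2·-2 = -10
  a_4 = 2·-10 + -2·-3 + -2·4 = -22
  a_5 = 2·-22 + -2·-10 + -2·-3 = -18
  a_6 = 2·-18 + -2·-22 + -2·-10 = 28
  a_7 = 2·28 + -2·-18 + -2·-22 = 136
  a_8 = 2·136 + -2·28 + -2·-18 = 252
  a_9 = 2·252 + -2·136 + -2·28 = 176
  a_10 = 2·176 + -2·252 + -2·136 = -424
  a_11 = 2·-424 + -2·176 + -2·252 = -1704

2,-2,-2 ; -1704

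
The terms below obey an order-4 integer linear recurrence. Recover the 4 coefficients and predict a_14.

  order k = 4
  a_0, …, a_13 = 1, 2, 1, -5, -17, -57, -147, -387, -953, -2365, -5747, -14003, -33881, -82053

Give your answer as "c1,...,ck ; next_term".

2,3,-4,-2 ; -198243

  a_4 = 2·-5 + 3·1 + -4·2 + -2·1 = -17
  a_5 = 2·-17 + 3·-5 + -4·1 + -2·2 = -57
  a_6 = 2·-57 + 3·-17 + -4·-5 + -2·1 = -147
  a_7 = 2·-147 + 3·-57 + -4·-17 + -2·-5 = -387
  a_8 = 2·-387 + 3·-147 + -4·-57 + -2·-17 = -953
  a_9 = 2·-953 + 3·-387 + -4·-147 + -2·-57 = -2365
  a_10 = 2·-2365 + 3·-953 + -4·-387 + -2·-147 = -5747
  a_11 = 2·-5747 + 3·-2365 + -4·-953 + -2·-387 = -14003
  a_12 = 2·-14003 + 3·-5747 + -4·-2365 + -2·-953 = -33881
  a_13 = 2·-33881 + 3·-14003 + -4·-5747 + -2·-2365 = -82053
  a_14 = 2·-82053 + 3·-33881 + -4·-14003 + -2·-5747 = -198243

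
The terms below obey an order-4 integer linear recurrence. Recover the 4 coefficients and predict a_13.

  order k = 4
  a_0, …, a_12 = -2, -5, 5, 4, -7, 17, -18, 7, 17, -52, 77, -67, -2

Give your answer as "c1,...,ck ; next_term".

  a_4 = -1·4 + 0·5 + 1·-5 + -1·-2 = -7
  a_5 = -1·-7 + 0·4 + 1·5 + -1·-5 = 17
  a_6 = -1·17 + 0·-7 + 1·4 + -1·5 = -18
  a_7 = -1·-18 + 0·17 + 1·-7 + -1·4 = 7
  a_8 = -1·7 + 0·-18 + 1·17 + -1·-7 = 17
  a_9 = -1·17 + 0·7 + 1·-18 + -1·17 = -52
  a_10 = -1·-52 + 0·17 + 1·7 + -1·-18 = 77
  a_11 = -1·77 + 0·-52 + 1·17 + -1·7 = -67
  a_12 = -1·-67 + 0·77 + 1·-52 + -1·17 = -2
  a_13 = -1·-2 + 0·-67 + 1·77 + -1·-52 = 131

-1,0,1,-1 ; 131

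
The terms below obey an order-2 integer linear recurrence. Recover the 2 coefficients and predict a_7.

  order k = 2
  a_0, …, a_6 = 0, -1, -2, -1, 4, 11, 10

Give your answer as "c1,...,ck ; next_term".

  a_2 = 2·-1 + -3·0 = -2
  a_3 = 2·-2 + -3·-1 = -1
  a_4 = 2·-1 + -3·-2 = 4
  a_5 = 2·4 + -3·-1 = 11
  a_6 = 2·11 + -3·4 = 10
  a_7 = 2·10 + -3·11 = -13

2,-3 ; -13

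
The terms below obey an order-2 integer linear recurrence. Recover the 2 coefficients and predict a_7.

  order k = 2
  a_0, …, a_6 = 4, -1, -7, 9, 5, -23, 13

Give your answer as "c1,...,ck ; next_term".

  a_2 = -1·-1 + -2·4 = -7
  a_3 = -1·-7 + -2·-1 = 9
  a_4 = -1·9 + -2·-7 = 5
  a_5 = -1·5 + -2·9 = -23
  a_6 = -1·-23 + -2·5 = 13
  a_7 = -1·13 + -2·-23 = 33

-1,-2 ; 33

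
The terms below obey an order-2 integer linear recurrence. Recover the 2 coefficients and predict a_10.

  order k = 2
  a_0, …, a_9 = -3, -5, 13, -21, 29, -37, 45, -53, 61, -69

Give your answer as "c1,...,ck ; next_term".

  a_2 = -2·-5 + -1·-3 = 13
  a_3 = -2·13 + -1·-5 = -21
  a_4 = -2·-21 + -1·13 = 29
  a_5 = -2·29 + -1·-21 = -37
  a_6 = -2·-37 + -1·29 = 45
  a_7 = -2·45 + -1·-37 = -53
  a_8 = -2·-53 + -1·45 = 61
  a_9 = -2·61 + -1·-53 = -69
  a_10 = -2·-69 + -1·61 = 77

-2,-1 ; 77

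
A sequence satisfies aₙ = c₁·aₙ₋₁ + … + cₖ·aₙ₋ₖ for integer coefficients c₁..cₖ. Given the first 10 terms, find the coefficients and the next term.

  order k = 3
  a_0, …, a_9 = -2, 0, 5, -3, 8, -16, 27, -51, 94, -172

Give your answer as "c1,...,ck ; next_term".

-1,1,-1 ; 317

  a_3 = -1·5 + 1·0 + -1·-2 = -3
  a_4 = -1·-3 + 1·5 + -1·0 = 8
  a_5 = -1·8 + 1·-3 + -1·5 = -16
  a_6 = -1·-16 + 1·8 + -1·-3 = 27
  a_7 = -1·27 + 1·-16 + -1·8 = -51
  a_8 = -1·-51 + 1·27 + -1·-16 = 94
  a_9 = -1·94 + 1·-51 + -1·27 = -172
  a_10 = -1·-172 + 1·94 + -1·-51 = 317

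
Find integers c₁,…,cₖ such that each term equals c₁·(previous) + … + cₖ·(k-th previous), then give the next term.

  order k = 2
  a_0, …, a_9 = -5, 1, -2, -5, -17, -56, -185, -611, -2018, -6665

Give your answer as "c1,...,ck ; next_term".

  a_2 = 3·1 + 1·-5 = -2
  a_3 = 3·-2 + 1·1 = -5
  a_4 = 3·-5 + 1·-2 = -17
  a_5 = 3·-17 + 1·-5 = -56
  a_6 = 3·-56 + 1·-17 = -185
  a_7 = 3·-185 + 1·-56 = -611
  a_8 = 3·-611 + 1·-185 = -2018
  a_9 = 3·-2018 + 1·-611 = -6665
  a_10 = 3·-6665 + 1·-2018 = -22013

3,1 ; -22013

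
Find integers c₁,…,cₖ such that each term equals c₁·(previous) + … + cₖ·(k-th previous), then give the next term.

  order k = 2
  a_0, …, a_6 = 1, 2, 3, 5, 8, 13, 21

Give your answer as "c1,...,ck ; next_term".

  a_2 = 1·2 + 1·1 = 3
  a_3 = 1·3 + 1·2 = 5
  a_4 = 1·5 + 1·3 = 8
  a_5 = 1·8 + 1·5 = 13
  a_6 = 1·13 + 1·8 = 21
  a_7 = 1·21 + 1·13 = 34

1,1 ; 34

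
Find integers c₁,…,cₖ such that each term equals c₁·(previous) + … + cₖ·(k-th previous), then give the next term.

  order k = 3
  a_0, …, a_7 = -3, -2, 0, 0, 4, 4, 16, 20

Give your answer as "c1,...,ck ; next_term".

  a_3 = 1·0 + 3·-2 + -2·-3 = 0
  a_4 = 1·0 + 3·0 + -2·-2 = 4
  a_5 = 1·4 + 3·0 + -2·0 = 4
  a_6 = 1·4 + 3·4 + -2·0 = 16
  a_7 = 1·16 + 3·4 + -2·4 = 20
  a_8 = 1·20 + 3·16 + -2·4 = 60

1,3,-2 ; 60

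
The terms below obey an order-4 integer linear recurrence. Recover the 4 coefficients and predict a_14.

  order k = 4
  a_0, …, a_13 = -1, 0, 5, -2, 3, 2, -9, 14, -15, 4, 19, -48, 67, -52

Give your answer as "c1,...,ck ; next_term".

-1,0,1,-1 ; -15

  a_4 = -1·-2 + 0·5 + 1·0 + -1·-1 = 3
  a_5 = -1·3 + 0·-2 + 1·5 + -1·0 = 2
  a_6 = -1·2 + 0·3 + 1·-2 + -1·5 = -9
  a_7 = -1·-9 + 0·2 + 1·3 + -1·-2 = 14
  a_8 = -1·14 + 0·-9 + 1·2 + -1·3 = -15
  a_9 = -1·-15 + 0·14 + 1·-9 + -1·2 = 4
  a_10 = -1·4 + 0·-15 + 1·14 + -1·-9 = 19
  a_11 = -1·19 + 0·4 + 1·-15 + -1·14 = -48
  a_12 = -1·-48 + 0·19 + 1·4 + -1·-15 = 67
  a_13 = -1·67 + 0·-48 + 1·19 + -1·4 = -52
  a_14 = -1·-52 + 0·67 + 1·-48 + -1·19 = -15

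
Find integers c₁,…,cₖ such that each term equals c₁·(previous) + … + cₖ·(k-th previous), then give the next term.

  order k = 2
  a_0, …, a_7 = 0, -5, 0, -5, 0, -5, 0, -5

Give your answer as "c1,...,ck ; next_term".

  a_2 = 0·-5 + 1·0 = 0
  a_3 = 0·0 + 1·-5 = -5
  a_4 = 0·-5 + 1·0 = 0
  a_5 = 0·0 + 1·-5 = -5
  a_6 = 0·-5 + 1·0 = 0
  a_7 = 0·0 + 1·-5 = -5
  a_8 = 0·-5 + 1·0 = 0

0,1 ; 0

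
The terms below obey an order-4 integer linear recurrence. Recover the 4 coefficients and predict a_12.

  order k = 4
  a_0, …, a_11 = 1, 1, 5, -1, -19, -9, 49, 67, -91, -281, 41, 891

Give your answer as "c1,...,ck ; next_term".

  a_4 = 0·-1 + -3·5 + -2·1 + -2·1 = -19
  a_5 = 0·-19 + -3·-1 + -2·5 + -2·1 = -9
  a_6 = 0·-9 + -3·-19 + -2·-1 + -2·5 = 49
  a_7 = 0·49 + -3·-9 + -2·-19 + -2·-1 = 67
  a_8 = 0·67 + -3·49 + -2·-9 + -2·-19 = -91
  a_9 = 0·-91 + -3·67 + -2·49 + -2·-9 = -281
  a_10 = 0·-281 + -3·-91 + -2·67 + -2·49 = 41
  a_11 = 0·41 + -3·-281 + -2·-91 + -2·67 = 891
  a_12 = 0·891 + -3·41 + -2·-281 + -2·-91 = 621

0,-3,-2,-2 ; 621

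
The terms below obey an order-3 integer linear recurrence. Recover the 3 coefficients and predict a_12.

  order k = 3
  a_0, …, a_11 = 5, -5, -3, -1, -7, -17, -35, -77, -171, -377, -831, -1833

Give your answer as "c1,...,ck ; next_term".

  a_3 = 2·-3 + 0·-5 + 1·5 = -1
  a_4 = 2·-1 + 0·-3 + 1·-5 = -7
  a_5 = 2·-7 + 0·-1 + 1·-3 = -17
  a_6 = 2·-17 + 0·-7 + 1·-1 = -35
  a_7 = 2·-35 + 0·-17 + 1·-7 = -77
  a_8 = 2·-77 + 0·-35 + 1·-17 = -171
  a_9 = 2·-171 + 0·-77 + 1·-35 = -377
  a_10 = 2·-377 + 0·-171 + 1·-77 = -831
  a_11 = 2·-831 + 0·-377 + 1·-171 = -1833
  a_12 = 2·-1833 + 0·-831 + 1·-377 = -4043

2,0,1 ; -4043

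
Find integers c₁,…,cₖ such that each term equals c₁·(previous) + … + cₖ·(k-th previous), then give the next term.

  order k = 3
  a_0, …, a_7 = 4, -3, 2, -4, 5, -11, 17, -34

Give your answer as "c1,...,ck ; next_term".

  a_3 = -1·2 + 2·-3 + 1·4 = -4
  a_4 = -1·-4 + 2·2 + 1·-3 = 5
  a_5 = -1·5 + 2·-4 + 1·2 = -11
  a_6 = -1·-11 + 2·5 + 1·-4 = 17
  a_7 = -1·17 + 2·-11 + 1·5 = -34
  a_8 = -1·-34 + 2·17 + 1·-11 = 57

-1,2,1 ; 57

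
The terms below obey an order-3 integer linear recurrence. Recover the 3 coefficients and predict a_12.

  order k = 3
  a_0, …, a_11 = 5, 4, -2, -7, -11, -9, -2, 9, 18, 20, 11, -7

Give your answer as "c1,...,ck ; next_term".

  a_3 = 1·-2 + 0·4 + -1·5 = -7
  a_4 = 1·-7 + 0·-2 + -1·4 = -11
  a_5 = 1·-11 + 0·-7 + -1·-2 = -9
  a_6 = 1·-9 + 0·-11 + -1·-7 = -2
  a_7 = 1·-2 + 0·-9 + -1·-11 = 9
  a_8 = 1·9 + 0·-2 + -1·-9 = 18
  a_9 = 1·18 + 0·9 + -1·-2 = 20
  a_10 = 1·20 + 0·18 + -1·9 = 11
  a_11 = 1·11 + 0·20 + -1·18 = -7
  a_12 = 1·-7 + 0·11 + -1·20 = -27

1,0,-1 ; -27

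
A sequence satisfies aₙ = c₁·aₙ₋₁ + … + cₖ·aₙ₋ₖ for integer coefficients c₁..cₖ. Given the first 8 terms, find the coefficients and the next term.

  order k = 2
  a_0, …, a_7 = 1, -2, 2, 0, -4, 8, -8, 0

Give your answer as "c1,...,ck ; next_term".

-2,-2 ; 16

  a_2 = -2·-2 + -2·1 = 2
  a_3 = -2·2 + -2·-2 = 0
  a_4 = -2·0 + -2·2 = -4
  a_5 = -2·-4 + -2·0 = 8
  a_6 = -2·8 + -2·-4 = -8
  a_7 = -2·-8 + -2·8 = 0
  a_8 = -2·0 + -2·-8 = 16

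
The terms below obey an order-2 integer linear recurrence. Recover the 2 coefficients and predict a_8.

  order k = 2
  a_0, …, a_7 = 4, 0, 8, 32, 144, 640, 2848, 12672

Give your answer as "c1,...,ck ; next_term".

  a_2 = 4·0 + 2·4 = 8
  a_3 = 4·8 + 2·0 = 32
  a_4 = 4·32 + 2·8 = 144
  a_5 = 4·144 + 2·32 = 640
  a_6 = 4·640 + 2·144 = 2848
  a_7 = 4·2848 + 2·640 = 12672
  a_8 = 4·12672 + 2·2848 = 56384

4,2 ; 56384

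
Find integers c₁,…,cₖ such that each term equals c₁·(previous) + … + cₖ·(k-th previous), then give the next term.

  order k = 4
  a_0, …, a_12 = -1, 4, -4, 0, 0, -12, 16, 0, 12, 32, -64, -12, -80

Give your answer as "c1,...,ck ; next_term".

  a_4 = 0·0 + 0·-4 + -1·4 + -4·-1 = 0
  a_5 = 0·0 + 0·0 + -1·-4 + -4·4 = -12
  a_6 = 0·-12 + 0·0 + -1·0 + -4·-4 = 16
  a_7 = 0·16 + 0·-12 + -1·0 + -4·0 = 0
  a_8 = 0·0 + 0·16 + -1·-12 + -4·0 = 12
  a_9 = 0·12 + 0·0 + -1·16 + -4·-12 = 32
  a_10 = 0·32 + 0·12 + -1·0 + -4·16 = -64
  a_11 = 0·-64 + 0·32 + -1·12 + -4·0 = -12
  a_12 = 0·-12 + 0·-64 + -1·32 + -4·12 = -80
  a_13 = 0·-80 + 0·-12 + -1·-64 + -4·32 = -64

0,0,-1,-4 ; -64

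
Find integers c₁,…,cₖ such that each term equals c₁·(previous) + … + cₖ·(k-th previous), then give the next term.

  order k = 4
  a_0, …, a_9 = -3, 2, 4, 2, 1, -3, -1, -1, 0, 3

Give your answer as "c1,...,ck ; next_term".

-1,0,0,-1 ; -2

  a_4 = -1·2 + 0·4 + 0·2 + -1·-3 = 1
  a_5 = -1·1 + 0·2 + 0·4 + -1·2 = -3
  a_6 = -1·-3 + 0·1 + 0·2 + -1·4 = -1
  a_7 = -1·-1 + 0·-3 + 0·1 + -1·2 = -1
  a_8 = -1·-1 + 0·-1 + 0·-3 + -1·1 = 0
  a_9 = -1·0 + 0·-1 + 0·-1 + -1·-3 = 3
  a_10 = -1·3 + 0·0 + 0·-1 + -1·-1 = -2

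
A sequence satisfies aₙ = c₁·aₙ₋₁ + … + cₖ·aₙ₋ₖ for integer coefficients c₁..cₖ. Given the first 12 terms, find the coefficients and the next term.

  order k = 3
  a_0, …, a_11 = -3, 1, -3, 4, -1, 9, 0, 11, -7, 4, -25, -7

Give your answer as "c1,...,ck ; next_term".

  a_3 = 1·-3 + 1·1 + -2·-3 = 4
  a_4 = 1·4 + 1·-3 + -2·1 = -1
  a_5 = 1·-1 + 1·4 + -2·-3 = 9
  a_6 = 1·9 + 1·-1 + -2·4 = 0
  a_7 = 1·0 + 1·9 + -2·-1 = 11
  a_8 = 1·11 + 1·0 + -2·9 = -7
  a_9 = 1·-7 + 1·11 + -2·0 = 4
  a_10 = 1·4 + 1·-7 + -2·11 = -25
  a_11 = 1·-25 + 1·4 + -2·-7 = -7
  a_12 = 1·-7 + 1·-25 + -2·4 = -40

1,1,-2 ; -40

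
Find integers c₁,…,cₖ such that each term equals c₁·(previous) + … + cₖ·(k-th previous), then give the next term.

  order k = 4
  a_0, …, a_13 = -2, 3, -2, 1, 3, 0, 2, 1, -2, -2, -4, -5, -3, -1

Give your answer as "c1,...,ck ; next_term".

1,0,0,-1 ; 3

  a_4 = 1·1 + 0·-2 + 0·3 + -1·-2 = 3
  a_5 = 1·3 + 0·1 + 0·-2 + -1·3 = 0
  a_6 = 1·0 + 0·3 + 0·1 + -1·-2 = 2
  a_7 = 1·2 + 0·0 + 0·3 + -1·1 = 1
  a_8 = 1·1 + 0·2 + 0·0 + -1·3 = -2
  a_9 = 1·-2 + 0·1 + 0·2 + -1·0 = -2
  a_10 = 1·-2 + 0·-2 + 0·1 + -1·2 = -4
  a_11 = 1·-4 + 0·-2 + 0·-2 + -1·1 = -5
  a_12 = 1·-5 + 0·-4 + 0·-2 + -1·-2 = -3
  a_13 = 1·-3 + 0·-5 + 0·-4 + -1·-2 = -1
  a_14 = 1·-1 + 0·-3 + 0·-5 + -1·-4 = 3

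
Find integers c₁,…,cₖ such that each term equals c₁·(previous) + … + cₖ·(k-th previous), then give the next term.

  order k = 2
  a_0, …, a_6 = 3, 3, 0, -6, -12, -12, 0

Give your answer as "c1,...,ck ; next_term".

  a_2 = 2·3 + -2·3 = 0
  a_3 = 2·0 + -2·3 = -6
  a_4 = 2·-6 + -2·0 = -12
  a_5 = 2·-12 + -2·-6 = -12
  a_6 = 2·-12 + -2·-12 = 0
  a_7 = 2·0 + -2·-12 = 24

2,-2 ; 24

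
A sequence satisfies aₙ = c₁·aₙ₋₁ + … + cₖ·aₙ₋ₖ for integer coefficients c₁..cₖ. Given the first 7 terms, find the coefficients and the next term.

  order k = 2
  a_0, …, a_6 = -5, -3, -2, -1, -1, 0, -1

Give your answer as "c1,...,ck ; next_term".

  a_2 = -1·-3 + 1·-5 = -2
  a_3 = -1·-2 + 1·-3 = -1
  a_4 = -1·-1 + 1·-2 = -1
  a_5 = -1·-1 + 1·-1 = 0
  a_6 = -1·0 + 1·-1 = -1
  a_7 = -1·-1 + 1·0 = 1

-1,1 ; 1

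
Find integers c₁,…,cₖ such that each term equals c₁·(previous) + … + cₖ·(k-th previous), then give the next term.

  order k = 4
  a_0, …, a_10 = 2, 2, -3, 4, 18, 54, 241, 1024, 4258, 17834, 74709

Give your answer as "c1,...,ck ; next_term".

  a_4 = 4·4 + 0·-3 + 4·2 + -3·2 = 18
  a_5 = 4·18 + 0·4 + 4·-3 + -3·2 = 54
  a_6 = 4·54 + 0·18 + 4·4 + -3·-3 = 241
  a_7 = 4·241 + 0·54 + 4·18 + -3·4 = 1024
  a_8 = 4·1024 + 0·241 + 4·54 + -3·18 = 4258
  a_9 = 4·4258 + 0·1024 + 4·241 + -3·54 = 17834
  a_10 = 4·17834 + 0·4258 + 4·1024 + -3·241 = 74709
  a_11 = 4·74709 + 0·17834 + 4·4258 + -3·1024 = 312796

4,0,4,-3 ; 312796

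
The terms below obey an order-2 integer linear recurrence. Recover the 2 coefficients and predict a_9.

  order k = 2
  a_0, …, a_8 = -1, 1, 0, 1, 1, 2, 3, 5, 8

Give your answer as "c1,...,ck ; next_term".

1,1 ; 13

  a_2 = 1·1 + 1·-1 = 0
  a_3 = 1·0 + 1·1 = 1
  a_4 = 1·1 + 1·0 = 1
  a_5 = 1·1 + 1·1 = 2
  a_6 = 1·2 + 1·1 = 3
  a_7 = 1·3 + 1·2 = 5
  a_8 = 1·5 + 1·3 = 8
  a_9 = 1·8 + 1·5 = 13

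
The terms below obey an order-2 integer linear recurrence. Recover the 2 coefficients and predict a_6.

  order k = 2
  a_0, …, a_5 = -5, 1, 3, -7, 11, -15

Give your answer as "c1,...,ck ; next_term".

  a_2 = -2·1 + -1·-5 = 3
  a_3 = -2·3 + -1·1 = -7
  a_4 = -2·-7 + -1·3 = 11
  a_5 = -2·11 + -1·-7 = -15
  a_6 = -2·-15 + -1·11 = 19

-2,-1 ; 19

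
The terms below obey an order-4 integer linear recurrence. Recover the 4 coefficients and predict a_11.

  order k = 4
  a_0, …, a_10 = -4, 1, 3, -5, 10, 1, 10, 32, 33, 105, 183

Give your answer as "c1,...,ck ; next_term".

1,2,1,-2 ; 362

  a_4 = 1·-5 + 2·3 + 1·1 + -2·-4 = 10
  a_5 = 1·10 + 2·-5 + 1·3 + -2·1 = 1
  a_6 = 1·1 + 2·10 + 1·-5 + -2·3 = 10
  a_7 = 1·10 + 2·1 + 1·10 + -2·-5 = 32
  a_8 = 1·32 + 2·10 + 1·1 + -2·10 = 33
  a_9 = 1·33 + 2·32 + 1·10 + -2·1 = 105
  a_10 = 1·105 + 2·33 + 1·32 + -2·10 = 183
  a_11 = 1·183 + 2·105 + 1·33 + -2·32 = 362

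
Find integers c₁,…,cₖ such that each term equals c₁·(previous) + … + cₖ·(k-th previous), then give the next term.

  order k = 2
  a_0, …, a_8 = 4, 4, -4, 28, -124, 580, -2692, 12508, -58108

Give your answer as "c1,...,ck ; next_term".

  a_2 = -4·4 + 3·4 = -4
  a_3 = -4·-4 + 3·4 = 28
  a_4 = -4·28 + 3·-4 = -124
  a_5 = -4·-124 + 3·28 = 580
  a_6 = -4·580 + 3·-124 = -2692
  a_7 = -4·-2692 + 3·580 = 12508
  a_8 = -4·12508 + 3·-2692 = -58108
  a_9 = -4·-58108 + 3·12508 = 269956

-4,3 ; 269956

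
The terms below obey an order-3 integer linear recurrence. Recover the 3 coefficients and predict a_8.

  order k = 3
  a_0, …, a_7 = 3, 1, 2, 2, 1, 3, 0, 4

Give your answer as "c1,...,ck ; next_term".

  a_3 = -1·2 + 1·1 + 1·3 = 2
  a_4 = -1·2 + 1·2 + 1·1 = 1
  a_5 = -1·1 + 1·2 + 1·2 = 3
  a_6 = -1·3 + 1·1 + 1·2 = 0
  a_7 = -1·0 + 1·3 + 1·1 = 4
  a_8 = -1·4 + 1·0 + 1·3 = -1

-1,1,1 ; -1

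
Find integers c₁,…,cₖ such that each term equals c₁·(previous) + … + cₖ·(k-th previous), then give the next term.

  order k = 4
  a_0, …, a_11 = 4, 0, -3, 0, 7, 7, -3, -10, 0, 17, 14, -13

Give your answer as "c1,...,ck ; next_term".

  a_4 = 1·0 + -1·-3 + 0·0 + 1·4 = 7
  a_5 = 1·7 + -1·0 + 0·-3 + 1·0 = 7
  a_6 = 1·7 + -1·7 + 0·0 + 1·-3 = -3
  a_7 = 1·-3 + -1·7 + 0·7 + 1·0 = -10
  a_8 = 1·-10 + -1·-3 + 0·7 + 1·7 = 0
  a_9 = 1·0 + -1·-10 + 0·-3 + 1·7 = 17
  a_10 = 1·17 + -1·0 + 0·-10 + 1·-3 = 14
  a_11 = 1·14 + -1·17 + 0·0 + 1·-10 = -13
  a_12 = 1·-13 + -1·14 + 0·17 + 1·0 = -27

1,-1,0,1 ; -27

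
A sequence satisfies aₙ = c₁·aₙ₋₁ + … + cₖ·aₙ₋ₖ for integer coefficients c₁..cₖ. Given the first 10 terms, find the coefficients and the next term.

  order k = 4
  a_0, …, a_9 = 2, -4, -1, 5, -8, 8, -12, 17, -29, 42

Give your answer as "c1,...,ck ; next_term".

-1,1,1,1 ; -66

  a_4 = -1·5 + 1·-1 + 1·-4 + 1·2 = -8
  a_5 = -1·-8 + 1·5 + 1·-1 + 1·-4 = 8
  a_6 = -1·8 + 1·-8 + 1·5 + 1·-1 = -12
  a_7 = -1·-12 + 1·8 + 1·-8 + 1·5 = 17
  a_8 = -1·17 + 1·-12 + 1·8 + 1·-8 = -29
  a_9 = -1·-29 + 1·17 + 1·-12 + 1·8 = 42
  a_10 = -1·42 + 1·-29 + 1·17 + 1·-12 = -66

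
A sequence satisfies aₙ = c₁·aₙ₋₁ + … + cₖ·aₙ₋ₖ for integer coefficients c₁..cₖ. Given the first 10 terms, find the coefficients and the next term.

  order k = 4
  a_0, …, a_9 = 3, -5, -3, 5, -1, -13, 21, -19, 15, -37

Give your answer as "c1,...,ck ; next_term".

  a_4 = -2·5 + -1·-3 + 0·-5 + 2·3 = -1
  a_5 = -2·-1 + -1·5 + 0·-3 + 2·-5 = -13
  a_6 = -2·-13 + -1·-1 + 0·5 + 2·-3 = 21
  a_7 = -2·21 + -1·-13 + 0·-1 + 2·5 = -19
  a_8 = -2·-19 + -1·21 + 0·-13 + 2·-1 = 15
  a_9 = -2·15 + -1·-19 + 0·21 + 2·-13 = -37
  a_10 = -2·-37 + -1·15 + 0·-19 + 2·21 = 101

-2,-1,0,2 ; 101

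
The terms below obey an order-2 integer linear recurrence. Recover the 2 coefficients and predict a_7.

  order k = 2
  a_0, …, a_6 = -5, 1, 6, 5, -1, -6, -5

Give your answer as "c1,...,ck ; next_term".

  a_2 = 1·1 + -1·-5 = 6
  a_3 = 1·6 + -1·1 = 5
  a_4 = 1·5 + -1·6 = -1
  a_5 = 1·-1 + -1·5 = -6
  a_6 = 1·-6 + -1·-1 = -5
  a_7 = 1·-5 + -1·-6 = 1

1,-1 ; 1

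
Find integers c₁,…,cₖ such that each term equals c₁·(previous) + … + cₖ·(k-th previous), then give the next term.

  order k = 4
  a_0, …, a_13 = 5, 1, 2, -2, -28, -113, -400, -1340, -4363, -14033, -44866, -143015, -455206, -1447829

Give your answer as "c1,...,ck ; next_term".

  a_4 = 4·-2 + -2·2 + -1·1 + -3·5 = -28
  a_5 = 4·-28 + -2·-2 + -1·2 + -3·1 = -113
  a_6 = 4·-113 + -2·-28 + -1·-2 + -3·2 = -400
  a_7 = 4·-400 + -2·-113 + -1·-28 + -3·-2 = -1340
  a_8 = 4·-1340 + -2·-400 + -1·-113 + -3·-28 = -4363
  a_9 = 4·-4363 + -2·-1340 + -1·-400 + -3·-113 = -14033
  a_10 = 4·-14033 + -2·-4363 + -1·-1340 + -3·-400 = -44866
  a_11 = 4·-44866 + -2·-14033 + -1·-4363 + -3·-1340 = -143015
  a_12 = 4·-143015 + -2·-44866 + -1·-14033 + -3·-4363 = -455206
  a_13 = 4·-455206 + -2·-143015 + -1·-44866 + -3·-14033 = -1447829
  a_14 = 4·-1447829 + -2·-455206 + -1·-143015 + -3·-44866 = -4603291

4,-2,-1,-3 ; -4603291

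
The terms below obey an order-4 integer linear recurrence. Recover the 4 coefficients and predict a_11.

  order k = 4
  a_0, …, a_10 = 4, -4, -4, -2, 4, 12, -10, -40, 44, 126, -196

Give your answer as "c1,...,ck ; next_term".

  a_4 = 0·-2 + -4·-4 + 1·-4 + -2·4 = 4
  a_5 = 0·4 + -4·-2 + 1·-4 + -2·-4 = 12
  a_6 = 0·12 + -4·4 + 1·-2 + -2·-4 = -10
  a_7 = 0·-10 + -4·12 + 1·4 + -2·-2 = -40
  a_8 = 0·-40 + -4·-10 + 1·12 + -2·4 = 44
  a_9 = 0·44 + -4·-40 + 1·-10 + -2·12 = 126
  a_10 = 0·126 + -4·44 + 1·-40 + -2·-10 = -196
  a_11 = 0·-196 + -4·126 + 1·44 + -2·-40 = -380

0,-4,1,-2 ; -380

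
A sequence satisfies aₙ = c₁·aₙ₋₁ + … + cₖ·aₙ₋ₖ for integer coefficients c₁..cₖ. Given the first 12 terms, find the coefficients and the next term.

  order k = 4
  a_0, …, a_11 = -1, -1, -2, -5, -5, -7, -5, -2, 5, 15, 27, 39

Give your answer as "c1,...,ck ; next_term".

  a_4 = 1·-5 + 1·-2 + -1·-1 + -1·-1 = -5
  a_5 = 1·-5 + 1·-5 + -1·-2 + -1·-1 = -7
  a_6 = 1·-7 + 1·-5 + -1·-5 + -1·-2 = -5
  a_7 = 1·-5 + 1·-7 + -1·-5 + -1·-5 = -2
  a_8 = 1·-2 + 1·-5 + -1·-7 + -1·-5 = 5
  a_9 = 1·5 + 1·-2 + -1·-5 + -1·-7 = 15
  a_10 = 1·15 + 1·5 + -1·-2 + -1·-5 = 27
  a_11 = 1·27 + 1·15 + -1·5 + -1·-2 = 39
  a_12 = 1·39 + 1·27 + -1·15 + -1·5 = 46

1,1,-1,-1 ; 46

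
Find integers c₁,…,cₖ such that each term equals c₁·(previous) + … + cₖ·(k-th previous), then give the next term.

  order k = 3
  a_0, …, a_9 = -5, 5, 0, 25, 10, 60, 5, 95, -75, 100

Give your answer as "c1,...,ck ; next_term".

  a_3 = 1·0 + 2·5 + -3·-5 = 25
  a_4 = 1·25 + 2·0 + -3·5 = 10
  a_5 = 1·10 + 2·25 + -3·0 = 60
  a_6 = 1·60 + 2·10 + -3·25 = 5
  a_7 = 1·5 + 2·60 + -3·10 = 95
  a_8 = 1·95 + 2·5 + -3·60 = -75
  a_9 = 1·-75 + 2·95 + -3·5 = 100
  a_10 = 1·100 + 2·-75 + -3·95 = -335

1,2,-3 ; -335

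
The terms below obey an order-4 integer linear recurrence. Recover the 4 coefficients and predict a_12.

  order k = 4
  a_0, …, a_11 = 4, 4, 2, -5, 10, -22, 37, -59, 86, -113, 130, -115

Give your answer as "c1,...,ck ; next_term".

  a_4 = -2·-5 + 0·2 + 1·4 + -1·4 = 10
  a_5 = -2·10 + 0·-5 + 1·2 + -1·4 = -22
  a_6 = -2·-22 + 0·10 + 1·-5 + -1·2 = 37
  a_7 = -2·37 + 0·-22 + 1·10 + -1·-5 = -59
  a_8 = -2·-59 + 0·37 + 1·-22 + -1·10 = 86
  a_9 = -2·86 + 0·-59 + 1·37 + -1·-22 = -113
  a_10 = -2·-113 + 0·86 + 1·-59 + -1·37 = 130
  a_11 = -2·130 + 0·-113 + 1·86 + -1·-59 = -115
  a_12 = -2·-115 + 0·130 + 1·-113 + -1·86 = 31

-2,0,1,-1 ; 31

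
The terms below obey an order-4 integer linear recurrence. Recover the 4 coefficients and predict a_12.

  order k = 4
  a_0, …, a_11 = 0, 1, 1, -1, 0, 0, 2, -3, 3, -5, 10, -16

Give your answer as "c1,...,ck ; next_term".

  a_4 = -1·-1 + 0·1 + -1·1 + 1·0 = 0
  a_5 = -1·0 + 0·-1 + -1·1 + 1·1 = 0
  a_6 = -1·0 + 0·0 + -1·-1 + 1·1 = 2
  a_7 = -1·2 + 0·0 + -1·0 + 1·-1 = -3
  a_8 = -1·-3 + 0·2 + -1·0 + 1·0 = 3
  a_9 = -1·3 + 0·-3 + -1·2 + 1·0 = -5
  a_10 = -1·-5 + 0·3 + -1·-3 + 1·2 = 10
  a_11 = -1·10 + 0·-5 + -1·3 + 1·-3 = -16
  a_12 = -1·-16 + 0·10 + -1·-5 + 1·3 = 24

-1,0,-1,1 ; 24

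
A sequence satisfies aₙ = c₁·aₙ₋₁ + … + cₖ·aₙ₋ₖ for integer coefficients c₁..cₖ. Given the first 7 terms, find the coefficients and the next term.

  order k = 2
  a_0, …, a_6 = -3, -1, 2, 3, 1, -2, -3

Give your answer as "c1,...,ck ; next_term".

1,-1 ; -1

  a_2 = 1·-1 + -1·-3 = 2
  a_3 = 1·2 + -1·-1 = 3
  a_4 = 1·3 + -1·2 = 1
  a_5 = 1·1 + -1·3 = -2
  a_6 = 1·-2 + -1·1 = -3
  a_7 = 1·-3 + -1·-2 = -1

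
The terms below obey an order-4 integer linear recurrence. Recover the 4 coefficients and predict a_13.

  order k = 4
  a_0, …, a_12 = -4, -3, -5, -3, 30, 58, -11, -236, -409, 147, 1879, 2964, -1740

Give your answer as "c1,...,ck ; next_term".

  a_4 = 1·-3 + -3·-5 + -2·-3 + -3·-4 = 30
  a_5 = 1·30 + -3·-3 + -2·-5 + -3·-3 = 58
  a_6 = 1·58 + -3·30 + -2·-3 + -3·-5 = -11
  a_7 = 1·-11 + -3·58 + -2·30 + -3·-3 = -236
  a_8 = 1·-236 + -3·-11 + -2·58 + -3·30 = -409
  a_9 = 1·-409 + -3·-236 + -2·-11 + -3·58 = 147
  a_10 = 1·147 + -3·-409 + -2·-236 + -3·-11 = 1879
  a_11 = 1·1879 + -3·147 + -2·-409 + -3·-236 = 2964
  a_12 = 1·2964 + -3·1879 + -2·147 + -3·-409 = -1740
  a_13 = 1·-1740 + -3·2964 + -2·1879 + -3·147 = -14831

1,-3,-2,-3 ; -14831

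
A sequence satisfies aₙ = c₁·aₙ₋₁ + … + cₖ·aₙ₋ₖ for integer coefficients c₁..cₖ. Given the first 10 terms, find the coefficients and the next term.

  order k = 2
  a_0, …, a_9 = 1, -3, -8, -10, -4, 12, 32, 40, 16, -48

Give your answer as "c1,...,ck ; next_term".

  a_2 = 2·-3 + -2·1 = -8
  a_3 = 2·-8 + -2·-3 = -10
  a_4 = 2·-10 + -2·-8 = -4
  a_5 = 2·-4 + -2·-10 = 12
  a_6 = 2·12 + -2·-4 = 32
  a_7 = 2·32 + -2·12 = 40
  a_8 = 2·40 + -2·32 = 16
  a_9 = 2·16 + -2·40 = -48
  a_10 = 2·-48 + -2·16 = -128

2,-2 ; -128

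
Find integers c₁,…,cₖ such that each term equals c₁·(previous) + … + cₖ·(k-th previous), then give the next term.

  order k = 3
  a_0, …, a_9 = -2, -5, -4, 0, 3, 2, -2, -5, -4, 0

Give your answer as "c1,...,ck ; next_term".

2,-2,1 ; 3

  a_3 = 2·-4 + -2·-5 + 1·-2 = 0
  a_4 = 2·0 + -2·-4 + 1·-5 = 3
  a_5 = 2·3 + -2·0 + 1·-4 = 2
  a_6 = 2·2 + -2·3 + 1·0 = -2
  a_7 = 2·-2 + -2·2 + 1·3 = -5
  a_8 = 2·-5 + -2·-2 + 1·2 = -4
  a_9 = 2·-4 + -2·-5 + 1·-2 = 0
  a_10 = 2·0 + -2·-4 + 1·-5 = 3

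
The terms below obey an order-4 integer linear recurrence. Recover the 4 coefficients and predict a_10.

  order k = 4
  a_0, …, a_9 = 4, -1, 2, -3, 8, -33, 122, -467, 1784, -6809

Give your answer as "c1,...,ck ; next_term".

-3,3,-1,-2 ; 26002

  a_4 = -3·-3 + 3·2 + -1·-1 + -2·4 = 8
  a_5 = -3·8 + 3·-3 + -1·2 + -2·-1 = -33
  a_6 = -3·-33 + 3·8 + -1·-3 + -2·2 = 122
  a_7 = -3·122 + 3·-33 + -1·8 + -2·-3 = -467
  a_8 = -3·-467 + 3·122 + -1·-33 + -2·8 = 1784
  a_9 = -3·1784 + 3·-467 + -1·122 + -2·-33 = -6809
  a_10 = -3·-6809 + 3·1784 + -1·-467 + -2·122 = 26002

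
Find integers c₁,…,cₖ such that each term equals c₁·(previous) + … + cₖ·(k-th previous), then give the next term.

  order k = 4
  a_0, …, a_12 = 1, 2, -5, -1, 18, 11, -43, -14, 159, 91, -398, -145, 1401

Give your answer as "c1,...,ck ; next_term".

1,-2,3,3 ; 770

  a_4 = 1·-1 + -2·-5 + 3·2 + 3·1 = 18
  a_5 = 1·18 + -2·-1 + 3·-5 + 3·2 = 11
  a_6 = 1·11 + -2·18 + 3·-1 + 3·-5 = -43
  a_7 = 1·-43 + -2·11 + 3·18 + 3·-1 = -14
  a_8 = 1·-14 + -2·-43 + 3·11 + 3·18 = 159
  a_9 = 1·159 + -2·-14 + 3·-43 + 3·11 = 91
  a_10 = 1·91 + -2·159 + 3·-14 + 3·-43 = -398
  a_11 = 1·-398 + -2·91 + 3·159 + 3·-14 = -145
  a_12 = 1·-145 + -2·-398 + 3·91 + 3·159 = 1401
  a_13 = 1·1401 + -2·-145 + 3·-398 + 3·91 = 770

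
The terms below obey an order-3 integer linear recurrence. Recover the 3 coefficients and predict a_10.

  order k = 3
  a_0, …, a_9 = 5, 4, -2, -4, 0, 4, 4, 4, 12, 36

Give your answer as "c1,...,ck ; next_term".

3,-2,2 ; 92

  a_3 = 3·-2 + -2·4 + 2·5 = -4
  a_4 = 3·-4 + -2·-2 + 2·4 = 0
  a_5 = 3·0 + -2·-4 + 2·-2 = 4
  a_6 = 3·4 + -2·0 + 2·-4 = 4
  a_7 = 3·4 + -2·4 + 2·0 = 4
  a_8 = 3·4 + -2·4 + 2·4 = 12
  a_9 = 3·12 + -2·4 + 2·4 = 36
  a_10 = 3·36 + -2·12 + 2·4 = 92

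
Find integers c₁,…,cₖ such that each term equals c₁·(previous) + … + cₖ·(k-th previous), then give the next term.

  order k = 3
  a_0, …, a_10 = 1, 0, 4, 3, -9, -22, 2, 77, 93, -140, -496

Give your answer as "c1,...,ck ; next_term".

1,-3,-1 ; -169

  a_3 = 1·4 + -3·0 + -1·1 = 3
  a_4 = 1·3 + -3·4 + -1·0 = -9
  a_5 = 1·-9 + -3·3 + -1·4 = -22
  a_6 = 1·-22 + -3·-9 + -1·3 = 2
  a_7 = 1·2 + -3·-22 + -1·-9 = 77
  a_8 = 1·77 + -3·2 + -1·-22 = 93
  a_9 = 1·93 + -3·77 + -1·2 = -140
  a_10 = 1·-140 + -3·93 + -1·77 = -496
  a_11 = 1·-496 + -3·-140 + -1·93 = -169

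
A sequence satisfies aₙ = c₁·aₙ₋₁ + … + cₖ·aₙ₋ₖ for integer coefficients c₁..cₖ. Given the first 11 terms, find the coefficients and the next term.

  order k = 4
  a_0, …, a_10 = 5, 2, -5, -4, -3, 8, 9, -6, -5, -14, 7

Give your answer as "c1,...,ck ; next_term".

-1,-1,-1,-2 ; 24

  a_4 = -1·-4 + -1·-5 + -1·2 + -2·5 = -3
  a_5 = -1·-3 + -1·-4 + -1·-5 + -2·2 = 8
  a_6 = -1·8 + -1·-3 + -1·-4 + -2·-5 = 9
  a_7 = -1·9 + -1·8 + -1·-3 + -2·-4 = -6
  a_8 = -1·-6 + -1·9 + -1·8 + -2·-3 = -5
  a_9 = -1·-5 + -1·-6 + -1·9 + -2·8 = -14
  a_10 = -1·-14 + -1·-5 + -1·-6 + -2·9 = 7
  a_11 = -1·7 + -1·-14 + -1·-5 + -2·-6 = 24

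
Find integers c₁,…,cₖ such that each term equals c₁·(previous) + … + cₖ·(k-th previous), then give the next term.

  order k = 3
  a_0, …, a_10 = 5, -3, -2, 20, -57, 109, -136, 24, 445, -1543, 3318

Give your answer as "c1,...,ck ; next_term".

-3,-3,1 ; -4880

  a_3 = -3·-2 + -3·-3 + 1·5 = 20
  a_4 = -3·20 + -3·-2 + 1·-3 = -57
  a_5 = -3·-57 + -3·20 + 1·-2 = 109
  a_6 = -3·109 + -3·-57 + 1·20 = -136
  a_7 = -3·-136 + -3·109 + 1·-57 = 24
  a_8 = -3·24 + -3·-136 + 1·109 = 445
  a_9 = -3·445 + -3·24 + 1·-136 = -1543
  a_10 = -3·-1543 + -3·445 + 1·24 = 3318
  a_11 = -3·3318 + -3·-1543 + 1·445 = -4880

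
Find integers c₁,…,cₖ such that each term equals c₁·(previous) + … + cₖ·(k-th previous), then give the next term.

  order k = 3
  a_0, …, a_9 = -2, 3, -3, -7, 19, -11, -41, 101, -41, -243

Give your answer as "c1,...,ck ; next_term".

-1,-2,2 ; 527

  a_3 = -1·-3 + -2·3 + 2·-2 = -7
  a_4 = -1·-7 + -2·-3 + 2·3 = 19
  a_5 = -1·19 + -2·-7 + 2·-3 = -11
  a_6 = -1·-11 + -2·19 + 2·-7 = -41
  a_7 = -1·-41 + -2·-11 + 2·19 = 101
  a_8 = -1·101 + -2·-41 + 2·-11 = -41
  a_9 = -1·-41 + -2·101 + 2·-41 = -243
  a_10 = -1·-243 + -2·-41 + 2·101 = 527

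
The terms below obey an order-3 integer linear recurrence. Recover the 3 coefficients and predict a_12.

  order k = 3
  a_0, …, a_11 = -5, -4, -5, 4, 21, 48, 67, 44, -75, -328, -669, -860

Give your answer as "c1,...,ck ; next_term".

2,-1,-2 ; -395

  a_3 = 2·-5 + -1·-4 + -2·-5 = 4
  a_4 = 2·4 + -1·-5 + -2·-4 = 21
  a_5 = 2·21 + -1·4 + -2·-5 = 48
  a_6 = 2·48 + -1·21 + -2·4 = 67
  a_7 = 2·67 + -1·48 + -2·21 = 44
  a_8 = 2·44 + -1·67 + -2·48 = -75
  a_9 = 2·-75 + -1·44 + -2·67 = -328
  a_10 = 2·-328 + -1·-75 + -2·44 = -669
  a_11 = 2·-669 + -1·-328 + -2·-75 = -860
  a_12 = 2·-860 + -1·-669 + -2·-328 = -395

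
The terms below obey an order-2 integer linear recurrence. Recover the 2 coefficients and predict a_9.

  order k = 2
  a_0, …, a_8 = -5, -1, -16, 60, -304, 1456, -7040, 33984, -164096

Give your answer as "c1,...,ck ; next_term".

-4,4 ; 792320

  a_2 = -4·-1 + 4·-5 = -16
  a_3 = -4·-16 + 4·-1 = 60
  a_4 = -4·60 + 4·-16 = -304
  a_5 = -4·-304 + 4·60 = 1456
  a_6 = -4·1456 + 4·-304 = -7040
  a_7 = -4·-7040 + 4·1456 = 33984
  a_8 = -4·33984 + 4·-7040 = -164096
  a_9 = -4·-164096 + 4·33984 = 792320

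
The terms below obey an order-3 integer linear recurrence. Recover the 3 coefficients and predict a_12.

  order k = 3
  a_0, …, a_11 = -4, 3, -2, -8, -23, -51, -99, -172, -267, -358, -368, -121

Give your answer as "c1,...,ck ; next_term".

3,-2,-1 ; 731

  a_3 = 3·-2 + -2·3 + -1·-4 = -8
  a_4 = 3·-8 + -2·-2 + -1·3 = -23
  a_5 = 3·-23 + -2·-8 + -1·-2 = -51
  a_6 = 3·-51 + -2·-23 + -1·-8 = -99
  a_7 = 3·-99 + -2·-51 + -1·-23 = -172
  a_8 = 3·-172 + -2·-99 + -1·-51 = -267
  a_9 = 3·-267 + -2·-172 + -1·-99 = -358
  a_10 = 3·-358 + -2·-267 + -1·-172 = -368
  a_11 = 3·-368 + -2·-358 + -1·-267 = -121
  a_12 = 3·-121 + -2·-368 + -1·-358 = 731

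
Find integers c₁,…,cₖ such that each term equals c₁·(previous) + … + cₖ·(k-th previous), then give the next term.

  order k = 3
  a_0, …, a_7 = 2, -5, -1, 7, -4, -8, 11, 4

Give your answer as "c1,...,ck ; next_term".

  a_3 = 0·-1 + -1·-5 + 1·2 = 7
  a_4 = 0·7 + -1·-1 + 1·-5 = -4
  a_5 = 0·-4 + -1·7 + 1·-1 = -8
  a_6 = 0·-8 + -1·-4 + 1·7 = 11
  a_7 = 0·11 + -1·-8 + 1·-4 = 4
  a_8 = 0·4 + -1·11 + 1·-8 = -19

0,-1,1 ; -19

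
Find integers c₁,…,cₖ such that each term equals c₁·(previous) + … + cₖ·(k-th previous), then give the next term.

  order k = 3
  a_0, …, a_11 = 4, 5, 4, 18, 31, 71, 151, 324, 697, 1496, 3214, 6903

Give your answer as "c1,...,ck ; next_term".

1,2,1 ; 14827

  a_3 = 1·4 + 2·5 + 1·4 = 18
  a_4 = 1·18 + 2·4 + 1·5 = 31
  a_5 = 1·31 + 2·18 + 1·4 = 71
  a_6 = 1·71 + 2·31 + 1·18 = 151
  a_7 = 1·151 + 2·71 + 1·31 = 324
  a_8 = 1·324 + 2·151 + 1·71 = 697
  a_9 = 1·697 + 2·324 + 1·151 = 1496
  a_10 = 1·1496 + 2·697 + 1·324 = 3214
  a_11 = 1·3214 + 2·1496 + 1·697 = 6903
  a_12 = 1·6903 + 2·3214 + 1·1496 = 14827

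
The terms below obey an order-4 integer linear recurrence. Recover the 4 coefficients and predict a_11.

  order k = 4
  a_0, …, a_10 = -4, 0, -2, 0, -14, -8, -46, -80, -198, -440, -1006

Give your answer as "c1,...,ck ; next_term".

0,3,4,2 ; -2272

  a_4 = 0·0 + 3·-2 + 4·0 + 2·-4 = -14
  a_5 = 0·-14 + 3·0 + 4·-2 + 2·0 = -8
  a_6 = 0·-8 + 3·-14 + 4·0 + 2·-2 = -46
  a_7 = 0·-46 + 3·-8 + 4·-14 + 2·0 = -80
  a_8 = 0·-80 + 3·-46 + 4·-8 + 2·-14 = -198
  a_9 = 0·-198 + 3·-80 + 4·-46 + 2·-8 = -440
  a_10 = 0·-440 + 3·-198 + 4·-80 + 2·-46 = -1006
  a_11 = 0·-1006 + 3·-440 + 4·-198 + 2·-80 = -2272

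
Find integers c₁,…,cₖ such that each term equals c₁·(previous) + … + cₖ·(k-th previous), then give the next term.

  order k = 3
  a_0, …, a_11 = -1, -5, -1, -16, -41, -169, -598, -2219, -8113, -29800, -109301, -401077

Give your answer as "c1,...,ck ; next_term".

3,3,-2 ; -1471534

  a_3 = 3·-1 + 3·-5 + -2·-1 = -16
  a_4 = 3·-16 + 3·-1 + -2·-5 = -41
  a_5 = 3·-41 + 3·-16 + -2·-1 = -169
  a_6 = 3·-169 + 3·-41 + -2·-16 = -598
  a_7 = 3·-598 + 3·-169 + -2·-41 = -2219
  a_8 = 3·-2219 + 3·-598 + -2·-169 = -8113
  a_9 = 3·-8113 + 3·-2219 + -2·-598 = -29800
  a_10 = 3·-29800 + 3·-8113 + -2·-2219 = -109301
  a_11 = 3·-109301 + 3·-29800 + -2·-8113 = -401077
  a_12 = 3·-401077 + 3·-109301 + -2·-29800 = -1471534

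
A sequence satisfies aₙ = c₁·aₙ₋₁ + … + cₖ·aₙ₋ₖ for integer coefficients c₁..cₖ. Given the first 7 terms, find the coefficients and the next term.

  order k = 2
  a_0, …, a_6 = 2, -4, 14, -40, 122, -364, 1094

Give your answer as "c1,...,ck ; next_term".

-2,3 ; -3280

  a_2 = -2·-4 + 3·2 = 14
  a_3 = -2·14 + 3·-4 = -40
  a_4 = -2·-40 + 3·14 = 122
  a_5 = -2·122 + 3·-40 = -364
  a_6 = -2·-364 + 3·122 = 1094
  a_7 = -2·1094 + 3·-364 = -3280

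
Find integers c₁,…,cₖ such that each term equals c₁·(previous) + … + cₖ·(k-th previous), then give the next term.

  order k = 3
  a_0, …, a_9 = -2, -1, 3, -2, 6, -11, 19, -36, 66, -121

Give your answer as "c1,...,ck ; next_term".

  a_3 = -1·3 + 1·-1 + -1·-2 = -2
  a_4 = -1·-2 + 1·3 + -1·-1 = 6
  a_5 = -1·6 + 1·-2 + -1·3 = -11
  a_6 = -1·-11 + 1·6 + -1·-2 = 19
  a_7 = -1·19 + 1·-11 + -1·6 = -36
  a_8 = -1·-36 + 1·19 + -1·-11 = 66
  a_9 = -1·66 + 1·-36 + -1·19 = -121
  a_10 = -1·-121 + 1·66 + -1·-36 = 223

-1,1,-1 ; 223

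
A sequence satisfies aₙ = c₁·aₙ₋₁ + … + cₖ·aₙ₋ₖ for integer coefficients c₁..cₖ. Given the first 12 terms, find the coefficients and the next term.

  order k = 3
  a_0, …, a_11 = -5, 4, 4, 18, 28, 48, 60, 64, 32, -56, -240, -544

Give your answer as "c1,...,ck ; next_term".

2,0,-2 ; -976

  a_3 = 2·4 + 0·4 + -2·-5 = 18
  a_4 = 2·18 + 0·4 + -2·4 = 28
  a_5 = 2·28 + 0·18 + -2·4 = 48
  a_6 = 2·48 + 0·28 + -2·18 = 60
  a_7 = 2·60 + 0·48 + -2·28 = 64
  a_8 = 2·64 + 0·60 + -2·48 = 32
  a_9 = 2·32 + 0·64 + -2·60 = -56
  a_10 = 2·-56 + 0·32 + -2·64 = -240
  a_11 = 2·-240 + 0·-56 + -2·32 = -544
  a_12 = 2·-544 + 0·-240 + -2·-56 = -976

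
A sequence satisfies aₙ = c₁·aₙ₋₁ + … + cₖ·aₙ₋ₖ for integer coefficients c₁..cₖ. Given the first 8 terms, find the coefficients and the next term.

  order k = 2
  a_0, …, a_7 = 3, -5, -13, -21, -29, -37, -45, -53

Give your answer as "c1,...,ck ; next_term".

2,-1 ; -61

  a_2 = 2·-5 + -1·3 = -13
  a_3 = 2·-13 + -1·-5 = -21
  a_4 = 2·-21 + -1·-13 = -29
  a_5 = 2·-29 + -1·-21 = -37
  a_6 = 2·-37 + -1·-29 = -45
  a_7 = 2·-45 + -1·-37 = -53
  a_8 = 2·-53 + -1·-45 = -61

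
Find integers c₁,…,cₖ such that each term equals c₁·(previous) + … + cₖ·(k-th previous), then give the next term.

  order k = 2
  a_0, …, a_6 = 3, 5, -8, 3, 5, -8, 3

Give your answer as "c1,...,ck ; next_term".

-1,-1 ; 5

  a_2 = -1·5 + -1·3 = -8
  a_3 = -1·-8 + -1·5 = 3
  a_4 = -1·3 + -1·-8 = 5
  a_5 = -1·5 + -1·3 = -8
  a_6 = -1·-8 + -1·5 = 3
  a_7 = -1·3 + -1·-8 = 5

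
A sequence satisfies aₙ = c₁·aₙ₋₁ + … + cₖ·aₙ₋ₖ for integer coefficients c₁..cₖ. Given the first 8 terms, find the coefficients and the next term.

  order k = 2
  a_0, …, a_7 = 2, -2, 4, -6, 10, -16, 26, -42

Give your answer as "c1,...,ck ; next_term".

-1,1 ; 68

  a_2 = -1·-2 + 1·2 = 4
  a_3 = -1·4 + 1·-2 = -6
  a_4 = -1·-6 + 1·4 = 10
  a_5 = -1·10 + 1·-6 = -16
  a_6 = -1·-16 + 1·10 = 26
  a_7 = -1·26 + 1·-16 = -42
  a_8 = -1·-42 + 1·26 = 68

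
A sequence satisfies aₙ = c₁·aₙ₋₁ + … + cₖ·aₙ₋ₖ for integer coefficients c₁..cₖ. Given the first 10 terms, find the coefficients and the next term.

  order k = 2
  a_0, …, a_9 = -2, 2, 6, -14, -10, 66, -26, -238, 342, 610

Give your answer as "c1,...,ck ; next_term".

-1,-4 ; -1978

  a_2 = -1·2 + -4·-2 = 6
  a_3 = -1·6 + -4·2 = -14
  a_4 = -1·-14 + -4·6 = -10
  a_5 = -1·-10 + -4·-14 = 66
  a_6 = -1·66 + -4·-10 = -26
  a_7 = -1·-26 + -4·66 = -238
  a_8 = -1·-238 + -4·-26 = 342
  a_9 = -1·342 + -4·-238 = 610
  a_10 = -1·610 + -4·342 = -1978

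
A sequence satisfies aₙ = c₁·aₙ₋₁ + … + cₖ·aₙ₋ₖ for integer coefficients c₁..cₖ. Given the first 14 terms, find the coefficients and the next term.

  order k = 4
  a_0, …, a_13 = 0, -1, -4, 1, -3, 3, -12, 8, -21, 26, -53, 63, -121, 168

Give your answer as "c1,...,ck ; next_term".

0,1,-1,2 ; -290

  a_4 = 0·1 + 1·-4 + -1·-1 + 2·0 = -3
  a_5 = 0·-3 + 1·1 + -1·-4 + 2·-1 = 3
  a_6 = 0·3 + 1·-3 + -1·1 + 2·-4 = -12
  a_7 = 0·-12 + 1·3 + -1·-3 + 2·1 = 8
  a_8 = 0·8 + 1·-12 + -1·3 + 2·-3 = -21
  a_9 = 0·-21 + 1·8 + -1·-12 + 2·3 = 26
  a_10 = 0·26 + 1·-21 + -1·8 + 2·-12 = -53
  a_11 = 0·-53 + 1·26 + -1·-21 + 2·8 = 63
  a_12 = 0·63 + 1·-53 + -1·26 + 2·-21 = -121
  a_13 = 0·-121 + 1·63 + -1·-53 + 2·26 = 168
  a_14 = 0·168 + 1·-121 + -1·63 + 2·-53 = -290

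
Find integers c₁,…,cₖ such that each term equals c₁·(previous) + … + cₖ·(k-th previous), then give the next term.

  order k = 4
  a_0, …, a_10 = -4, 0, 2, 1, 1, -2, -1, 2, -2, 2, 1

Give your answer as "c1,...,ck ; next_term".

  a_4 = -1·1 + -1·2 + 0·0 + -1·-4 = 1
  a_5 = -1·1 + -1·1 + 0·2 + -1·0 = -2
  a_6 = -1·-2 + -1·1 + 0·1 + -1·2 = -1
  a_7 = -1·-1 + -1·-2 + 0·1 + -1·1 = 2
  a_8 = -1·2 + -1·-1 + 0·-2 + -1·1 = -2
  a_9 = -1·-2 + -1·2 + 0·-1 + -1·-2 = 2
  a_10 = -1·2 + -1·-2 + 0·2 + -1·-1 = 1
  a_11 = -1·1 + -1·2 + 0·-2 + -1·2 = -5

-1,-1,0,-1 ; -5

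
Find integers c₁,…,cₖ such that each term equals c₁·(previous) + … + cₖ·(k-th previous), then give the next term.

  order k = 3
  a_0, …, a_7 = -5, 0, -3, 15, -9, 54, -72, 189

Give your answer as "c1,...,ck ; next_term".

0,3,-3 ; -378

  a_3 = 0·-3 + 3·0 + -3·-5 = 15
  a_4 = 0·15 + 3·-3 + -3·0 = -9
  a_5 = 0·-9 + 3·15 + -3·-3 = 54
  a_6 = 0·54 + 3·-9 + -3·15 = -72
  a_7 = 0·-72 + 3·54 + -3·-9 = 189
  a_8 = 0·189 + 3·-72 + -3·54 = -378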